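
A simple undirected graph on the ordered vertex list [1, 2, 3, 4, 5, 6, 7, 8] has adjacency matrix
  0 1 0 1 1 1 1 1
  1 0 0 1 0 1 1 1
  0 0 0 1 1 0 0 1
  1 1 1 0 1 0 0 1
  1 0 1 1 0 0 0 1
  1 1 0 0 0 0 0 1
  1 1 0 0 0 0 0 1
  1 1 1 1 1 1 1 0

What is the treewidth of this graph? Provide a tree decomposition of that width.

Every bag has size at most 4, so the width is 4 − 1 = 3 and tw(G) ≤ 3. For the lower bound, the 4 vertices {1, 2, 4, 8} are pairwise adjacent, and any tree decomposition puts a clique entirely inside one bag — forcing width ≥ 3. Combining the bounds, tw(G) = 3.

Treewidth 3.
Bags: B1 = {1, 2, 6, 8}  B2 = {1, 2, 4, 8}  B3 = {1, 2, 7, 8}  B4 = {1, 4, 5, 8}  B5 = {3, 4, 5, 8}
Tree: B1–B2, B1–B3, B2–B4, B4–B5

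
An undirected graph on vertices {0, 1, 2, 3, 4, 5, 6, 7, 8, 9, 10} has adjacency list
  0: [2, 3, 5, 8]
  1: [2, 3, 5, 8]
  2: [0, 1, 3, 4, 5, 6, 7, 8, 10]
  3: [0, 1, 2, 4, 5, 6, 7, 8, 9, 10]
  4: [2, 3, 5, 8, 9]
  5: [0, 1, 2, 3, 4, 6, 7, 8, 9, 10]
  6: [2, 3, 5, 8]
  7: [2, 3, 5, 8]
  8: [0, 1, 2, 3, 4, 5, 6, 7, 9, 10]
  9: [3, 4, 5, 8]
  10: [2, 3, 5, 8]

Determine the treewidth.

4

A width-4 tree decomposition is:
Bags: B1 = {2, 3, 5, 8, 10}  B2 = {0, 2, 3, 5, 8}  B3 = {2, 3, 5, 6, 8}  B4 = {2, 3, 4, 5, 8}  B5 = {2, 3, 5, 7, 8}  B6 = {3, 4, 5, 8, 9}  B7 = {1, 2, 3, 5, 8}
Tree: B1–B2, B2–B3, B2–B4, B4–B5, B4–B6, B1–B7
Each bag holds 5 vertices, so the decomposition has width 4, which upper-bounds the treewidth. On the other hand G contains the 5-clique {3, 4, 5, 8, 9}. A clique must lie in a single bag of any decomposition, so no decomposition can have width below 4. Hence tw(G) = 4 exactly.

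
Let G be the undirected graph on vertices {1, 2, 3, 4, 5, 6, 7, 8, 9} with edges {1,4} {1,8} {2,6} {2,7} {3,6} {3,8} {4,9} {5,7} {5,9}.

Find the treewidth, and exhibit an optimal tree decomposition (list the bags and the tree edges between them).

Each bag holds 3 vertices, so the decomposition has width 2, which upper-bounds the treewidth. For the lower bound, G contains the cycle 5–7–2–6–3–8–1–4–9–5, so G is not a forest; only forests have treewidth ≤ 1, hence tw(G) ≥ 2. Combining the bounds, tw(G) = 2.

Treewidth 2.
Bags: B1 = {2, 5, 7}  B2 = {2, 5, 6}  B3 = {3, 5, 6}  B4 = {3, 5, 8}  B5 = {1, 5, 8}  B6 = {1, 4, 5}  B7 = {4, 5, 9}
Tree: B1–B2, B2–B3, B3–B4, B4–B5, B5–B6, B6–B7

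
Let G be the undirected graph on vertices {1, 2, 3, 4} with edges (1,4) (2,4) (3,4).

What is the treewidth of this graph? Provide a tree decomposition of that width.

Treewidth 1.
One optimal decomposition is:
Bags: B1 = {3, 4}  B2 = {2, 4}  B3 = {1, 4}
Tree: B1–B2, B2–B3

The largest bag has 2 vertices, giving width 1; this decomposition certifies tw(G) ≤ 1. G has an edge, so its treewidth is at least 1. The upper and lower bounds meet at 1, so that is the treewidth.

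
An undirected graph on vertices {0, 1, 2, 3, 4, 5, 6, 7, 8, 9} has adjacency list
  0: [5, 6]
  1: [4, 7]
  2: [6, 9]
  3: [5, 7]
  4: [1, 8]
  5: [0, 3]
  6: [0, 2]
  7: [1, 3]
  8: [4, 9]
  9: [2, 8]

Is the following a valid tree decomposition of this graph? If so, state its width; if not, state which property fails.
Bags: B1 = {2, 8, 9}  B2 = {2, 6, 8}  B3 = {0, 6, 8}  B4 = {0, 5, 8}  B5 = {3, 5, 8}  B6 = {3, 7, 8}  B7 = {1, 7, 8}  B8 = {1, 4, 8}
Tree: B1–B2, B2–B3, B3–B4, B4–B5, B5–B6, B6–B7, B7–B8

Yes; width 2.

Checking the three conditions: (i) the bags cover all of {0, 1, 2, 3, 4, 5, 6, 7, 8, 9}; (ii) for each edge, some bag contains both endpoints; (iii) the bags containing any fixed vertex form a subtree. All hold, so the decomposition is valid with width 3 − 1 = 2.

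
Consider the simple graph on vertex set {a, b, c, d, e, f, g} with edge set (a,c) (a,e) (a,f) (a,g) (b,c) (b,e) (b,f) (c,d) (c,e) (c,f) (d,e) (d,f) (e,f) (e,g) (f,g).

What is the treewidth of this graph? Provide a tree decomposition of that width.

Each bag holds 4 vertices, so the decomposition has width 3, which upper-bounds the treewidth. Conversely, {a, e, f, g} is a clique of size 4, and the vertices of any clique must share a bag in every tree decomposition; so some bag has ≥ 4 vertices and tw(G) ≥ 3. Combining the bounds, tw(G) = 3.

Treewidth 3.
Bags: B1 = {a, c, e, f}  B2 = {a, e, f, g}  B3 = {c, d, e, f}  B4 = {b, c, e, f}
Tree: B1–B2, B1–B3, B3–B4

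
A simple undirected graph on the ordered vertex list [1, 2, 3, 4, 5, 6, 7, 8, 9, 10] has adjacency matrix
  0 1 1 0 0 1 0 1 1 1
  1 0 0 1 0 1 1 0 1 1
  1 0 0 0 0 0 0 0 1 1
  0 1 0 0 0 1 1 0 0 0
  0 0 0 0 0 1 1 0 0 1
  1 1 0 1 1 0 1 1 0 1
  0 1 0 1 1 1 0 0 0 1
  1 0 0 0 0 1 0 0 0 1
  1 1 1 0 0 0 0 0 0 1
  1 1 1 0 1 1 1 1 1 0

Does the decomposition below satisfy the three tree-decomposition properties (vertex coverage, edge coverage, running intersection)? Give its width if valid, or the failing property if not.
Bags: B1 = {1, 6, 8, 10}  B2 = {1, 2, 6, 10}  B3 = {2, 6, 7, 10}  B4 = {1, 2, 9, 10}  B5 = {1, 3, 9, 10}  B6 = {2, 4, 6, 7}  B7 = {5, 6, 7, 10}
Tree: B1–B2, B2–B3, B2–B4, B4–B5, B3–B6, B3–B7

Yes; width 3.

Checking the three conditions: (i) the bags cover all of {1, 2, 3, 4, 5, 6, 7, 8, 9, 10}; (ii) for each edge, some bag contains both endpoints; (iii) the bags containing any fixed vertex form a subtree. All hold, so the decomposition is valid with width 4 − 1 = 3.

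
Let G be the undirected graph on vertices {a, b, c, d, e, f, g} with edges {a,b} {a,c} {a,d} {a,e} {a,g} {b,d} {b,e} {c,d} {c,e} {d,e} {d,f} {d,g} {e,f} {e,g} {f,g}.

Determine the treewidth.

A width-3 tree decomposition is:
Bags: B1 = {a, d, e, g}  B2 = {d, e, f, g}  B3 = {a, b, d, e}  B4 = {a, c, d, e}
Tree: B1–B2, B1–B3, B1–B4
Every bag has size at most 4, so the width is 4 − 1 = 3 and tw(G) ≤ 3. For the lower bound, the 4 vertices {a, d, e, g} are pairwise adjacent, and any tree decomposition puts a clique entirely inside one bag — forcing width ≥ 3. Hence tw(G) = 3 exactly.

3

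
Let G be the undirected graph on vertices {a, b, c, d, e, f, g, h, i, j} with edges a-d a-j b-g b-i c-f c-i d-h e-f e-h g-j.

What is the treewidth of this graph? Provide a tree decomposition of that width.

Each bag holds 3 vertices, so the decomposition has width 2, which upper-bounds the treewidth. For the lower bound, G contains the cycle b–i–c–f–e–h–d–a–j–g–b, so G is not a forest; only forests have treewidth ≤ 1, hence tw(G) ≥ 2. Therefore the treewidth is 2.

Treewidth 2.
One such decomposition:
Bags: B1 = {b, c, i}  B2 = {b, c, f}  B3 = {b, e, f}  B4 = {b, e, h}  B5 = {b, d, h}  B6 = {a, b, d}  B7 = {a, b, j}  B8 = {b, g, j}
Tree: B1–B2, B2–B3, B3–B4, B4–B5, B5–B6, B6–B7, B7–B8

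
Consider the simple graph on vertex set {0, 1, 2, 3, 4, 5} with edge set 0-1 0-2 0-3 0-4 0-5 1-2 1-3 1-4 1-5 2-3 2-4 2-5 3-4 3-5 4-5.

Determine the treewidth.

A width-5 tree decomposition is:
Bags: B1 = {0, 1, 2, 3, 4, 5}
Tree: (single bag)
With just one bag of size 6, the width is 6 − 1 = 5, so tw(G) ≤ 5. Conversely, {0, 1, 2, 3, 4, 5} is a clique of size 6, and the vertices of any clique must share a bag in every tree decomposition; so some bag has ≥ 6 vertices and tw(G) ≥ 5. Combining the bounds, tw(G) = 5.

5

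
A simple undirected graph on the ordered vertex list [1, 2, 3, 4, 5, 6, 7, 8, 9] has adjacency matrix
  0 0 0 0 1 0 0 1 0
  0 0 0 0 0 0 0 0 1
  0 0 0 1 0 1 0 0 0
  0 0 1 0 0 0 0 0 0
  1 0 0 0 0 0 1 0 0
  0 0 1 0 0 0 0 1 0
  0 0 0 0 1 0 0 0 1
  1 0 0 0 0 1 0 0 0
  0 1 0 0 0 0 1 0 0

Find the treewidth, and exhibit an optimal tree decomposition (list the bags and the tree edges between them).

Treewidth 1.
One such decomposition:
Bags: B1 = {3, 4}  B2 = {3, 6}  B3 = {6, 8}  B4 = {1, 8}  B5 = {1, 5}  B6 = {5, 7}  B7 = {7, 9}  B8 = {2, 9}
Tree: B1–B2, B2–B3, B3–B4, B4–B5, B5–B6, B6–B7, B7–B8

Each bag holds 2 vertices, so the decomposition has width 1, which upper-bounds the treewidth. Any graph with an edge has treewidth ≥ 1, and G has the edge 4–3. Therefore the treewidth is 1.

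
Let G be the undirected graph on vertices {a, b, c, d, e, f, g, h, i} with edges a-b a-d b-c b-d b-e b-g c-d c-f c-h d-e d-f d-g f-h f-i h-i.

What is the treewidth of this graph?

A width-2 tree decomposition is:
Bags: B1 = {c, d, f}  B2 = {b, c, d}  B3 = {b, d, g}  B4 = {c, f, h}  B5 = {b, d, e}  B6 = {a, b, d}  B7 = {f, h, i}
Tree: B1–B2, B2–B3, B1–B4, B2–B5, B2–B6, B4–B7
Each bag holds 3 vertices, so the decomposition has width 2, which upper-bounds the treewidth. Conversely, {c, d, f} is a clique of size 3, and the vertices of any clique must share a bag in every tree decomposition; so some bag has ≥ 3 vertices and tw(G) ≥ 2. The upper and lower bounds meet at 2, so that is the treewidth.

2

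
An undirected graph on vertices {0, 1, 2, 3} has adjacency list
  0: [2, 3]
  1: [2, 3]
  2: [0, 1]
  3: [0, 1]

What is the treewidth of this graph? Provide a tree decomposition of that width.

Treewidth 2.
One optimal decomposition is:
Bags: B1 = {1, 2, 3}  B2 = {0, 2, 3}
Tree: B1–B2

Every bag has size at most 3, so the width is 3 − 1 = 2 and tw(G) ≤ 2. Since 2–1–3–0–2 is a cycle in G, G is not acyclic. Forests are exactly the graphs of treewidth ≤ 1, so tw(G) ≥ 2. The upper and lower bounds meet at 2, so that is the treewidth.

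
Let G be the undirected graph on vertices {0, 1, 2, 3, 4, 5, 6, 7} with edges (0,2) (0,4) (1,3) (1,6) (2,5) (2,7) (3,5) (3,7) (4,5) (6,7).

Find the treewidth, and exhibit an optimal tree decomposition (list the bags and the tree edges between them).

Every bag has size at most 3, so the width is 3 − 1 = 2 and tw(G) ≤ 2. The edges 4–0–2–5–4 form a cycle, so G is not a tree and its treewidth is at least 2. The upper and lower bounds meet at 2, so that is the treewidth.

Treewidth 2.
One optimal decomposition is:
Bags: B1 = {0, 4, 5}  B2 = {0, 2, 5}  B3 = {2, 3, 5}  B4 = {2, 3, 7}  B5 = {1, 3, 7}  B6 = {1, 6, 7}
Tree: B1–B2, B2–B3, B3–B4, B4–B5, B5–B6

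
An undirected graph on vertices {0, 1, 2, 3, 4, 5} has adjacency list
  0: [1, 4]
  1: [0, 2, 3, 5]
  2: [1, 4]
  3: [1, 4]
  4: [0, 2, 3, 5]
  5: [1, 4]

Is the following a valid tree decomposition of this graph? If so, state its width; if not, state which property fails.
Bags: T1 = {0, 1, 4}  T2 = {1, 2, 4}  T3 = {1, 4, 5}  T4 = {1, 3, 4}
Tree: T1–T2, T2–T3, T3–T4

Yes; width 2.

Vertex coverage: the bags together contain {0, 1, 2, 3, 4, 5}, the full vertex set. Edge coverage: each edge of G has both endpoints in at least one bag. Running intersection: for every vertex, the bags containing it form a connected subtree. All three properties hold, so this is a valid tree decomposition of width max|bag| − 1 = 2, and hence tw(G) ≤ 2.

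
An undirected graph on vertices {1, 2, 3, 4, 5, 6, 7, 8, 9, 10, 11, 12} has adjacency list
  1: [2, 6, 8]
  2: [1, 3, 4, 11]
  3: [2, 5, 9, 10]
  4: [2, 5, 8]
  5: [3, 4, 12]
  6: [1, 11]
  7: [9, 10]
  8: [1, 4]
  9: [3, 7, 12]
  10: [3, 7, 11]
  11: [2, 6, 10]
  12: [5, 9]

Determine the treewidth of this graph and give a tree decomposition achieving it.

Treewidth 3.
Bags: B1 = {1, 4, 6, 8}  B2 = {1, 2, 4, 6}  B3 = {2, 4, 6, 11}  B4 = {2, 4, 5, 11}  B5 = {2, 3, 5, 11}  B6 = {3, 5, 10, 11}  B7 = {3, 5, 10, 12}  B8 = {3, 9, 10, 12}  B9 = {7, 9, 10, 12}
Tree: B1–B2, B2–B3, B3–B4, B4–B5, B5–B6, B6–B7, B7–B8, B8–B9

The largest bag has 4 vertices, giving width 3; this decomposition certifies tw(G) ≤ 3. For the lower bound: the 4 vertex sets {1,6,8}, {4}, {2}, {3,5,10,11} are disjoint, each induces a connected subgraph, and every pair is joined by at least one edge of G. Contracting each set to a single vertex therefore yields K_{4} as a minor, and since treewidth is minor-monotone, tw(G) ≥ tw(K_{4}) = 3. Therefore the treewidth is 3.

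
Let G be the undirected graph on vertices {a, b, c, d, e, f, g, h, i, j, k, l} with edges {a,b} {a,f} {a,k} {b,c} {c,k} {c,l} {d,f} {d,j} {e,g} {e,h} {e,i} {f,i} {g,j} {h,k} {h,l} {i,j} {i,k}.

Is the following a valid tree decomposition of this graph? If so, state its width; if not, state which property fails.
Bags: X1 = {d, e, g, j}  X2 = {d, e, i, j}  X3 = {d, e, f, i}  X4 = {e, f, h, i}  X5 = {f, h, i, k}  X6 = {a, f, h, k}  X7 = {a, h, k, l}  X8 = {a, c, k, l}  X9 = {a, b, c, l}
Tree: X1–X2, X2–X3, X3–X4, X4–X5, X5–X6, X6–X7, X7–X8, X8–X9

Yes; width 3.

Every vertex of G appears in some bag (union = {a, b, c, d, e, f, g, h, i, j, k, l}); every edge is covered by a bag; and for each vertex v the set of bags containing v is connected in the bag tree. The decomposition is therefore valid. The largest bag has 4 vertices, so the width is 3.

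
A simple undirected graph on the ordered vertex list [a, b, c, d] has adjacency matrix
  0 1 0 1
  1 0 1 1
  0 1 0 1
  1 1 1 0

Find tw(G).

2

A width-2 tree decomposition is:
Bags: B1 = {b, c, d}  B2 = {a, b, d}
Tree: B1–B2
Each bag holds 3 vertices, so the decomposition has width 2, which upper-bounds the treewidth. For the lower bound, the 3 vertices {b, c, d} are pairwise adjacent, and any tree decomposition puts a clique entirely inside one bag — forcing width ≥ 2. Therefore the treewidth is 2.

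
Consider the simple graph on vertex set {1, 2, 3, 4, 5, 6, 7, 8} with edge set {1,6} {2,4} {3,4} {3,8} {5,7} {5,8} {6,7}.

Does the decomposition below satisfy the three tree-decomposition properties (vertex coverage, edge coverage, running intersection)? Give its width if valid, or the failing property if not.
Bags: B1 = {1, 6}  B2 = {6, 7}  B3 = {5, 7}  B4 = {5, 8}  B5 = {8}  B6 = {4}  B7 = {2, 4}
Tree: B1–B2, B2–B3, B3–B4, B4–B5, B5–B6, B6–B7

A tree decomposition must satisfy three properties: every vertex lies in some bag; for every edge, both endpoints lie together in some bag; and for every vertex, the bags containing it form a connected subtree. Here vertex 3 appears in no bag, so the decomposition is invalid.

No — vertex 3 appears in no bag.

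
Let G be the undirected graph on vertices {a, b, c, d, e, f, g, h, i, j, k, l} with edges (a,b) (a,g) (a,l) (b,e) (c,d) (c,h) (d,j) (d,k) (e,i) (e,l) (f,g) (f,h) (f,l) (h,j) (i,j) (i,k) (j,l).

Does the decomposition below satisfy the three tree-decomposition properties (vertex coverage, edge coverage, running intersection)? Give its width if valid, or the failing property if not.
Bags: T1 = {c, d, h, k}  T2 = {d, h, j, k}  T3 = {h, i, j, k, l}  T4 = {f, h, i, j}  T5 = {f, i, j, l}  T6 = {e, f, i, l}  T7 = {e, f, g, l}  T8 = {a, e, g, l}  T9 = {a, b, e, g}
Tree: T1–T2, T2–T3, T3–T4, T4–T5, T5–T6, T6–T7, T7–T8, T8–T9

A tree decomposition must satisfy three properties: every vertex lies in some bag; for every edge, both endpoints lie together in some bag; and for every vertex, the bags containing it form a connected subtree. Here bags containing vertex l are not connected in the tree, so the decomposition is invalid.

No — bags containing vertex l are not connected in the tree.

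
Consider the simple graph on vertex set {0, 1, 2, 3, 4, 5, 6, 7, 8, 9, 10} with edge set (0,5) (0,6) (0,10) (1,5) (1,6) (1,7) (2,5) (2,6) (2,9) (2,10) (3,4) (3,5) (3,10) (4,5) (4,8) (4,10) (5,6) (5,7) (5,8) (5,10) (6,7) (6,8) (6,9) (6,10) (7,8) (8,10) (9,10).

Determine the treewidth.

3

A width-3 tree decomposition is:
Bags: B1 = {2, 5, 6, 10}  B2 = {5, 6, 8, 10}  B3 = {5, 6, 7, 8}  B4 = {2, 6, 9, 10}  B5 = {4, 5, 8, 10}  B6 = {0, 5, 6, 10}  B7 = {3, 4, 5, 10}  B8 = {1, 5, 6, 7}
Tree: B1–B2, B2–B3, B1–B4, B2–B5, B1–B6, B5–B7, B3–B8
Every bag has size at most 4, so the width is 4 − 1 = 3 and tw(G) ≤ 3. On the other hand G contains the 4-clique {2, 6, 9, 10}. A clique must lie in a single bag of any decomposition, so no decomposition can have width below 3. Combining the bounds, tw(G) = 3.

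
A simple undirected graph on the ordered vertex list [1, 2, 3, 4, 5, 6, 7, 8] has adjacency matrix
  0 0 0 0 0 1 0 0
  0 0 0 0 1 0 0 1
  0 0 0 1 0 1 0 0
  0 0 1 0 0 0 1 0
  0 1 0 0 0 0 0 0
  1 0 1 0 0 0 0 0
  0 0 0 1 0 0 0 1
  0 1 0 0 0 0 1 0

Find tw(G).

1

A width-1 tree decomposition is:
Bags: B1 = {2, 5}  B2 = {2, 8}  B3 = {7, 8}  B4 = {4, 7}  B5 = {3, 4}  B6 = {3, 6}  B7 = {1, 6}
Tree: B1–B2, B2–B3, B3–B4, B4–B5, B5–B6, B6–B7
The largest bag has 2 vertices, giving width 1; this decomposition certifies tw(G) ≤ 1. Since G has at least one edge (e.g. 5–2), it is not an edgeless graph, so tw(G) ≥ 1. Hence tw(G) = 1 exactly.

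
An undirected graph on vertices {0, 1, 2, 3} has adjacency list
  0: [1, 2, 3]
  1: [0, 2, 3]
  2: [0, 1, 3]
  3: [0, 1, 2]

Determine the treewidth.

3

A width-3 tree decomposition is:
Bags: B1 = {0, 1, 2, 3}
Tree: (single bag)
A single bag containing all 4 vertices is trivially a valid decomposition of width 3. For the lower bound, the 4 vertices {0, 1, 2, 3} are pairwise adjacent, and any tree decomposition puts a clique entirely inside one bag — forcing width ≥ 3. Therefore the treewidth is 3.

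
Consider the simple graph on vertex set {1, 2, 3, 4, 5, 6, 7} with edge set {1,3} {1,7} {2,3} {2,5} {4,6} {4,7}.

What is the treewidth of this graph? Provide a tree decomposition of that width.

Treewidth 1.
Bags: B1 = {2, 5}  B2 = {2, 3}  B3 = {1, 3}  B4 = {1, 7}  B5 = {4, 7}  B6 = {4, 6}
Tree: B1–B2, B2–B3, B3–B4, B4–B5, B5–B6

Every bag has size at most 2, so the width is 2 − 1 = 1 and tw(G) ≤ 1. Since G has at least one edge (e.g. 5–2), it is not an edgeless graph, so tw(G) ≥ 1. The upper and lower bounds meet at 1, so that is the treewidth.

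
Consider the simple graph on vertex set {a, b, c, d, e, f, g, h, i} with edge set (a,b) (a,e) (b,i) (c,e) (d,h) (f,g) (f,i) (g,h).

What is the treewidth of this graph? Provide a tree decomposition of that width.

Treewidth 1.
One optimal decomposition is:
Bags: B1 = {d, h}  B2 = {g, h}  B3 = {f, g}  B4 = {f, i}  B5 = {b, i}  B6 = {a, b}  B7 = {a, e}  B8 = {c, e}
Tree: B1–B2, B2–B3, B3–B4, B4–B5, B5–B6, B6–B7, B7–B8

The largest bag has 2 vertices, giving width 1; this decomposition certifies tw(G) ≤ 1. Since G has at least one edge (e.g. d–h), it is not an edgeless graph, so tw(G) ≥ 1. Hence tw(G) = 1 exactly.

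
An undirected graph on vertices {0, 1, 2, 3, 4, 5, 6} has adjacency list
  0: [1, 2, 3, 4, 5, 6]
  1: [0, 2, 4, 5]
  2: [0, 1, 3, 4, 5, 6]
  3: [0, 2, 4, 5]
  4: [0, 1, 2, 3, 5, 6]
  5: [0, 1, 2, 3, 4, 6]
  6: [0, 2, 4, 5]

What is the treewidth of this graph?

A width-4 tree decomposition is:
Bags: B1 = {0, 2, 4, 5, 6}  B2 = {0, 2, 3, 4, 5}  B3 = {0, 1, 2, 4, 5}
Tree: B1–B2, B2–B3
Each bag holds 5 vertices, so the decomposition has width 4, which upper-bounds the treewidth. For the lower bound, the 5 vertices {0, 1, 2, 4, 5} are pairwise adjacent, and any tree decomposition puts a clique entirely inside one bag — forcing width ≥ 4. Combining the bounds, tw(G) = 4.

4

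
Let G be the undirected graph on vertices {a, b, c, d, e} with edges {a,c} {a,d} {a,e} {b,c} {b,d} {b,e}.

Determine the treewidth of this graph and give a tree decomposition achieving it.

The largest bag has 3 vertices, giving width 2; this decomposition certifies tw(G) ≤ 2. Since b–c–a–d–b is a cycle in G, G is not acyclic. Forests are exactly the graphs of treewidth ≤ 1, so tw(G) ≥ 2. Hence tw(G) = 2 exactly.

Treewidth 2.
One such decomposition:
Bags: B1 = {a, b, c}  B2 = {a, b, d}  B3 = {a, b, e}
Tree: B1–B2, B2–B3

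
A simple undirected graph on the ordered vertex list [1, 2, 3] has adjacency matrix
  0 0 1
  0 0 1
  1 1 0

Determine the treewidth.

A width-1 tree decomposition is:
Bags: B1 = {1, 3}  B2 = {2, 3}
Tree: B1–B2
Each bag holds 2 vertices, so the decomposition has width 1, which upper-bounds the treewidth. Any graph with an edge has treewidth ≥ 1, and G has the edge 1–3. The upper and lower bounds meet at 1, so that is the treewidth.

1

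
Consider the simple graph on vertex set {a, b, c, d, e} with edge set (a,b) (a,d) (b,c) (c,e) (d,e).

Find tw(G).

2

A width-2 tree decomposition is:
Bags: B1 = {c, d, e}  B2 = {b, c, d}  B3 = {a, b, d}
Tree: B1–B2, B2–B3
Each bag holds 3 vertices, so the decomposition has width 2, which upper-bounds the treewidth. The edges d–e–c–b–a–d form a cycle, so G is not a tree and its treewidth is at least 2. Therefore the treewidth is 2.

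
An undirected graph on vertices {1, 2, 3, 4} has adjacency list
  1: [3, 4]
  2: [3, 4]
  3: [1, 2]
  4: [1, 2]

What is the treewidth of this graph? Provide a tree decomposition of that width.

Every bag has size at most 3, so the width is 3 − 1 = 2 and tw(G) ≤ 2. The edges 3–1–4–2–3 form a cycle, so G is not a tree and its treewidth is at least 2. Hence tw(G) = 2 exactly.

Treewidth 2.
One such decomposition:
Bags: B1 = {1, 3, 4}  B2 = {2, 3, 4}
Tree: B1–B2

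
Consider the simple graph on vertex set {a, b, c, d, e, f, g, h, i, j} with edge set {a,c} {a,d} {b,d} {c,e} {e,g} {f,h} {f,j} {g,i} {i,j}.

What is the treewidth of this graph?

A width-1 tree decomposition is:
Bags: B1 = {f, h}  B2 = {f, j}  B3 = {i, j}  B4 = {g, i}  B5 = {e, g}  B6 = {c, e}  B7 = {a, c}  B8 = {a, d}  B9 = {b, d}
Tree: B1–B2, B2–B3, B3–B4, B4–B5, B5–B6, B6–B7, B7–B8, B8–B9
The largest bag has 2 vertices, giving width 1; this decomposition certifies tw(G) ≤ 1. G has an edge, so its treewidth is at least 1. Therefore the treewidth is 1.

1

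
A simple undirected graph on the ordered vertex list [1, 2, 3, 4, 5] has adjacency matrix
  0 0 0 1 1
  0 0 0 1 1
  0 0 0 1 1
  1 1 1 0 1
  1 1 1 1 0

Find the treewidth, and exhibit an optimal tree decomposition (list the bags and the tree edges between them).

Treewidth 2.
One optimal decomposition is:
Bags: B1 = {1, 4, 5}  B2 = {3, 4, 5}  B3 = {2, 4, 5}
Tree: B1–B2, B2–B3

Each bag holds 3 vertices, so the decomposition has width 2, which upper-bounds the treewidth. On the other hand G contains the 3-clique {1, 4, 5}. A clique must lie in a single bag of any decomposition, so no decomposition can have width below 2. Hence tw(G) = 2 exactly.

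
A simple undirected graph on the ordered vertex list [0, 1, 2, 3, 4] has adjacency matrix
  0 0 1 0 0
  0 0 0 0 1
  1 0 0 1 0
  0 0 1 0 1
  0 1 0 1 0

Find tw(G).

1

A width-1 tree decomposition is:
Bags: B1 = {1, 4}  B2 = {3, 4}  B3 = {2, 3}  B4 = {0, 2}
Tree: B1–B2, B2–B3, B3–B4
The largest bag has 2 vertices, giving width 1; this decomposition certifies tw(G) ≤ 1. G has an edge, so its treewidth is at least 1. Therefore the treewidth is 1.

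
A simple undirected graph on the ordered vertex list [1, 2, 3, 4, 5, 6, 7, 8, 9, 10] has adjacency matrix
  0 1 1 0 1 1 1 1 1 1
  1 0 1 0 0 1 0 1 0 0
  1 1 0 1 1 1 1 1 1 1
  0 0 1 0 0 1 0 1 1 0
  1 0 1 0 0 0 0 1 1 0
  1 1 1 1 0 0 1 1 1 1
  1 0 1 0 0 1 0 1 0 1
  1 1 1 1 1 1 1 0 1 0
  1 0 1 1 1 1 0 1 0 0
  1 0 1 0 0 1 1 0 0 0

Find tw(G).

4

A width-4 tree decomposition is:
Bags: B1 = {1, 3, 6, 7, 8}  B2 = {1, 3, 6, 8, 9}  B3 = {1, 3, 6, 7, 10}  B4 = {1, 2, 3, 6, 8}  B5 = {3, 4, 6, 8, 9}  B6 = {1, 3, 5, 8, 9}
Tree: B1–B2, B1–B3, B2–B4, B2–B5, B2–B6
The largest bag has 5 vertices, giving width 4; this decomposition certifies tw(G) ≤ 4. Conversely, {1, 3, 5, 8, 9} is a clique of size 5, and the vertices of any clique must share a bag in every tree decomposition; so some bag has ≥ 5 vertices and tw(G) ≥ 4. Hence tw(G) = 4 exactly.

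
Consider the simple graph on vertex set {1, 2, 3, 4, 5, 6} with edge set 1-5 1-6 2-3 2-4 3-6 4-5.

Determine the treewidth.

2

A width-2 tree decomposition is:
Bags: B1 = {2, 4, 5}  B2 = {2, 3, 5}  B3 = {3, 5, 6}  B4 = {1, 5, 6}
Tree: B1–B2, B2–B3, B3–B4
The largest bag has 3 vertices, giving width 2; this decomposition certifies tw(G) ≤ 2. The edges 5–4–2–3–6–1–5 form a cycle, so G is not a tree and its treewidth is at least 2. Therefore the treewidth is 2.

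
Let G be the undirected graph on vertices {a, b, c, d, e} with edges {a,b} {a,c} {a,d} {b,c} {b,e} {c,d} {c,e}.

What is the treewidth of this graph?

A width-2 tree decomposition is:
Bags: B1 = {a, c, d}  B2 = {a, b, c}  B3 = {b, c, e}
Tree: B1–B2, B2–B3
Every bag has size at most 3, so the width is 3 − 1 = 2 and tw(G) ≤ 2. On the other hand G contains the 3-clique {b, c, e}. A clique must lie in a single bag of any decomposition, so no decomposition can have width below 2. Hence tw(G) = 2 exactly.

2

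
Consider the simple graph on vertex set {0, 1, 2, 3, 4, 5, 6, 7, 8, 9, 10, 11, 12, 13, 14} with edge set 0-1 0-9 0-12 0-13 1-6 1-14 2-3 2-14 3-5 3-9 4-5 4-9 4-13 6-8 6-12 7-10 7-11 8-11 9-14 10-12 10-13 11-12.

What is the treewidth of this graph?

A width-3 tree decomposition is:
Bags: B1 = {2, 3, 5, 14}  B2 = {3, 5, 9, 14}  B3 = {4, 5, 9, 14}  B4 = {1, 4, 9, 14}  B5 = {0, 1, 4, 9}  B6 = {0, 1, 4, 13}  B7 = {0, 1, 6, 13}  B8 = {0, 6, 12, 13}  B9 = {6, 10, 12, 13}  B10 = {6, 8, 10, 12}  B11 = {8, 10, 11, 12}  B12 = {7, 8, 10, 11}
Tree: B1–B2, B2–B3, B3–B4, B4–B5, B5–B6, B6–B7, B7–B8, B8–B9, B9–B10, B10–B11, B11–B12
The largest bag has 4 vertices, giving width 3; this decomposition certifies tw(G) ≤ 3. For the lower bound: the 4 vertex sets {2,3,5}, {14}, {9}, {0,1,4,13} are disjoint, each induces a connected subgraph, and every pair is joined by at least one edge of G. Contracting each set to a single vertex therefore yields K_{4} as a minor, and since treewidth is minor-monotone, tw(G) ≥ tw(K_{4}) = 3. Hence tw(G) = 3 exactly.

3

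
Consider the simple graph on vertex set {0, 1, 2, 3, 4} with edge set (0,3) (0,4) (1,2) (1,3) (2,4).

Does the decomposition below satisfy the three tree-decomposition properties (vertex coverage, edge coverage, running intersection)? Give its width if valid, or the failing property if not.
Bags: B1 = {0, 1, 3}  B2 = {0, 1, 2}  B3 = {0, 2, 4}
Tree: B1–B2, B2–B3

Yes; width 2.

Vertex coverage: the bags together contain {0, 1, 2, 3, 4}, the full vertex set. Edge coverage: each edge of G has both endpoints in at least one bag. Running intersection: for every vertex, the bags containing it form a connected subtree. All three properties hold, so this is a valid tree decomposition of width max|bag| − 1 = 2, and hence tw(G) ≤ 2.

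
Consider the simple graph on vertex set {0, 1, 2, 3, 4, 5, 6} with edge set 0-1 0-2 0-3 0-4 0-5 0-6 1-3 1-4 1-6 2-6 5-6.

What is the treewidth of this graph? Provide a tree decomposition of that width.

Treewidth 2.
One optimal decomposition is:
Bags: B1 = {0, 5, 6}  B2 = {0, 2, 6}  B3 = {0, 1, 6}  B4 = {0, 1, 3}  B5 = {0, 1, 4}
Tree: B1–B2, B1–B3, B3–B4, B4–B5

The largest bag has 3 vertices, giving width 2; this decomposition certifies tw(G) ≤ 2. For the lower bound, the 3 vertices {0, 1, 3} are pairwise adjacent, and any tree decomposition puts a clique entirely inside one bag — forcing width ≥ 2. Therefore the treewidth is 2.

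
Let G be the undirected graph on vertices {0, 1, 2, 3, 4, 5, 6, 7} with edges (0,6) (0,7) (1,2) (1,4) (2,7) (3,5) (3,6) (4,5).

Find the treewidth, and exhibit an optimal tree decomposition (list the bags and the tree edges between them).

Treewidth 2.
One such decomposition:
Bags: B1 = {1, 2, 7}  B2 = {1, 4, 7}  B3 = {4, 5, 7}  B4 = {3, 5, 7}  B5 = {3, 6, 7}  B6 = {0, 6, 7}
Tree: B1–B2, B2–B3, B3–B4, B4–B5, B5–B6

Each bag holds 3 vertices, so the decomposition has width 2, which upper-bounds the treewidth. Since 7–2–1–4–5–3–6–0–7 is a cycle in G, G is not acyclic. Forests are exactly the graphs of treewidth ≤ 1, so tw(G) ≥ 2. Therefore the treewidth is 2.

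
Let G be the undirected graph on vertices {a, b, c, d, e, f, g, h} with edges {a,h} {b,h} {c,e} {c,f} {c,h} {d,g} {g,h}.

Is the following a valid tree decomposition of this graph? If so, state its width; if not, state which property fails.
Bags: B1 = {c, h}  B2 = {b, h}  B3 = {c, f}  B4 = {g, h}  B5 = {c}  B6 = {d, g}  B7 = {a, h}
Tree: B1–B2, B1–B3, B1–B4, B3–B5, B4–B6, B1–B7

No — vertex e appears in no bag.

A tree decomposition must satisfy three properties: every vertex lies in some bag; for every edge, both endpoints lie together in some bag; and for every vertex, the bags containing it form a connected subtree. Here vertex e appears in no bag, so the decomposition is invalid.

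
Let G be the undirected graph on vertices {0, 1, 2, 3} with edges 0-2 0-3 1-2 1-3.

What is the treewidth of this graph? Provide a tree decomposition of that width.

Treewidth 2.
Bags: B1 = {0, 1, 3}  B2 = {0, 1, 2}
Tree: B1–B2

Each bag holds 3 vertices, so the decomposition has width 2, which upper-bounds the treewidth. For the lower bound, G contains the cycle 0–3–1–2–0, so G is not a forest; only forests have treewidth ≤ 1, hence tw(G) ≥ 2. Hence tw(G) = 2 exactly.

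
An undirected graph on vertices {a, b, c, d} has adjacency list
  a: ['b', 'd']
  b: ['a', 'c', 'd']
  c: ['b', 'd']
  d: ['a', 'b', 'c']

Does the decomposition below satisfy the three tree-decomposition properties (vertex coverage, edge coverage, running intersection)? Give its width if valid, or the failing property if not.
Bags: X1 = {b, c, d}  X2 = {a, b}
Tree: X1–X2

A tree decomposition must satisfy three properties: every vertex lies in some bag; for every edge, both endpoints lie together in some bag; and for every vertex, the bags containing it form a connected subtree. Here edge (d,a) lies in no bag, so the decomposition is invalid.

No — edge (d,a) lies in no bag.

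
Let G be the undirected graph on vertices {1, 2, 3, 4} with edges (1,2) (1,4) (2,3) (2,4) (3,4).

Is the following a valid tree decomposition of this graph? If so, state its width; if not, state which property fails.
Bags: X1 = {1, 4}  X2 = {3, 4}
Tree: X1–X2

A tree decomposition must satisfy three properties: every vertex lies in some bag; for every edge, both endpoints lie together in some bag; and for every vertex, the bags containing it form a connected subtree. Here vertex 2 appears in no bag, so the decomposition is invalid.

No — vertex 2 appears in no bag.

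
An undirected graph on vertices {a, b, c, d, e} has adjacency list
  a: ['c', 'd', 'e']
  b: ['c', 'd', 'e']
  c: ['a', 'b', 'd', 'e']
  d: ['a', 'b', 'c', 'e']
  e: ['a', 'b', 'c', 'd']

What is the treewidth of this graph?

A width-3 tree decomposition is:
Bags: B1 = {a, c, d, e}  B2 = {b, c, d, e}
Tree: B1–B2
Each bag holds 4 vertices, so the decomposition has width 3, which upper-bounds the treewidth. On the other hand G contains the 4-clique {a, c, d, e}. A clique must lie in a single bag of any decomposition, so no decomposition can have width below 3. Combining the bounds, tw(G) = 3.

3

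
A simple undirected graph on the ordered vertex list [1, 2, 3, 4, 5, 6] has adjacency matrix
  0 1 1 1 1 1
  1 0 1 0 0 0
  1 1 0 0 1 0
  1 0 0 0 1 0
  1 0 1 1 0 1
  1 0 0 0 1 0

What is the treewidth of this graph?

A width-2 tree decomposition is:
Bags: B1 = {1, 4, 5}  B2 = {1, 3, 5}  B3 = {1, 5, 6}  B4 = {1, 2, 3}
Tree: B1–B2, B1–B3, B2–B4
Each bag holds 3 vertices, so the decomposition has width 2, which upper-bounds the treewidth. Conversely, {1, 2, 3} is a clique of size 3, and the vertices of any clique must share a bag in every tree decomposition; so some bag has ≥ 3 vertices and tw(G) ≥ 2. Hence tw(G) = 2 exactly.

2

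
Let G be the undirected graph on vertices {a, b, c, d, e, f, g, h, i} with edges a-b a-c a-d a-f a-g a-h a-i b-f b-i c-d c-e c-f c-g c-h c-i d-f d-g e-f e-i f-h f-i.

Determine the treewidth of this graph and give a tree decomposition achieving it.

The largest bag has 4 vertices, giving width 3; this decomposition certifies tw(G) ≤ 3. Conversely, {a, c, d, g} is a clique of size 4, and the vertices of any clique must share a bag in every tree decomposition; so some bag has ≥ 4 vertices and tw(G) ≥ 3. The upper and lower bounds meet at 3, so that is the treewidth.

Treewidth 3.
Bags: B1 = {c, e, f, i}  B2 = {a, c, f, i}  B3 = {a, b, f, i}  B4 = {a, c, d, f}  B5 = {a, c, f, h}  B6 = {a, c, d, g}
Tree: B1–B2, B2–B3, B2–B4, B2–B5, B4–B6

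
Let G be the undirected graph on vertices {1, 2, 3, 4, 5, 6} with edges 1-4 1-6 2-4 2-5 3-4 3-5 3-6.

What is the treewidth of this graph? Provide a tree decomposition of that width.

Treewidth 2.
One optimal decomposition is:
Bags: B1 = {1, 3, 6}  B2 = {1, 3, 4}  B3 = {3, 4, 5}  B4 = {2, 4, 5}
Tree: B1–B2, B2–B3, B3–B4

Each bag holds 3 vertices, so the decomposition has width 2, which upper-bounds the treewidth. Since 6–1–4–3–6 is a cycle in G, G is not acyclic. Forests are exactly the graphs of treewidth ≤ 1, so tw(G) ≥ 2. Combining the bounds, tw(G) = 2.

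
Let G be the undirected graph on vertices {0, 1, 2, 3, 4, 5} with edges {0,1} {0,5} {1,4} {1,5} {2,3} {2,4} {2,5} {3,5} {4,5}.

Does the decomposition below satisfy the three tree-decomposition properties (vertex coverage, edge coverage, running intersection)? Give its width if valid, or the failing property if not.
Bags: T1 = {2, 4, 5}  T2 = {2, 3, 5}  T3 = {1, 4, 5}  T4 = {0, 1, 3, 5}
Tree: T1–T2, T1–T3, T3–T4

A tree decomposition must satisfy three properties: every vertex lies in some bag; for every edge, both endpoints lie together in some bag; and for every vertex, the bags containing it form a connected subtree. Here bags containing vertex 3 are not connected in the tree, so the decomposition is invalid.

No — bags containing vertex 3 are not connected in the tree.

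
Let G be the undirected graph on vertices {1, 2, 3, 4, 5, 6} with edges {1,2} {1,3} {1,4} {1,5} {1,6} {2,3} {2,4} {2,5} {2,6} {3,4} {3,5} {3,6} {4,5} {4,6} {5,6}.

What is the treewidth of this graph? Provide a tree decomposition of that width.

A single bag containing all 6 vertices is trivially a valid decomposition of width 5. Conversely, {1, 2, 3, 4, 5, 6} is a clique of size 6, and the vertices of any clique must share a bag in every tree decomposition; so some bag has ≥ 6 vertices and tw(G) ≥ 5. The upper and lower bounds meet at 5, so that is the treewidth.

Treewidth 5.
One optimal decomposition is:
Bags: B1 = {1, 2, 3, 4, 5, 6}
Tree: (single bag)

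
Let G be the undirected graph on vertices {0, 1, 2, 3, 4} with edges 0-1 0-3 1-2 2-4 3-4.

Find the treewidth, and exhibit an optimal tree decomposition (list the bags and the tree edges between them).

Treewidth 2.
Bags: B1 = {2, 3, 4}  B2 = {1, 2, 3}  B3 = {0, 1, 3}
Tree: B1–B2, B2–B3

Each bag holds 3 vertices, so the decomposition has width 2, which upper-bounds the treewidth. For the lower bound, G contains the cycle 3–4–2–1–0–3, so G is not a forest; only forests have treewidth ≤ 1, hence tw(G) ≥ 2. Therefore the treewidth is 2.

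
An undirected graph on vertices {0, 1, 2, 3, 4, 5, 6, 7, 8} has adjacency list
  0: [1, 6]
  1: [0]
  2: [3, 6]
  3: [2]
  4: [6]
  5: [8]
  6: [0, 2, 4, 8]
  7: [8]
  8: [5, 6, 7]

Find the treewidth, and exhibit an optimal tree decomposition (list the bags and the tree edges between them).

Treewidth 1.
One such decomposition:
Bags: B1 = {2, 6}  B2 = {6, 8}  B3 = {5, 8}  B4 = {4, 6}  B5 = {2, 3}  B6 = {7, 8}  B7 = {0, 6}  B8 = {0, 1}
Tree: B1–B2, B2–B3, B1–B4, B1–B5, B2–B6, B1–B7, B7–B8

Each bag holds 2 vertices, so the decomposition has width 1, which upper-bounds the treewidth. Since G has at least one edge (e.g. 2–6), it is not an edgeless graph, so tw(G) ≥ 1. Therefore the treewidth is 1.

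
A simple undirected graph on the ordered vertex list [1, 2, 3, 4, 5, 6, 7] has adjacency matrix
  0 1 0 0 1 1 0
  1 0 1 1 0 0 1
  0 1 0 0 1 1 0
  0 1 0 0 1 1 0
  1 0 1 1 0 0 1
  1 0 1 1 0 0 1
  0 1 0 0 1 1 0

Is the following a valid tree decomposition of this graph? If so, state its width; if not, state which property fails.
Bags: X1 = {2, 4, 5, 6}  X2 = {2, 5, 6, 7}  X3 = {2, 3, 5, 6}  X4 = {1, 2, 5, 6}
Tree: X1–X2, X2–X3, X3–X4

Every vertex of G appears in some bag (union = {1, 2, 3, 4, 5, 6, 7}); every edge is covered by a bag; and for each vertex v the set of bags containing v is connected in the bag tree. The decomposition is therefore valid. The largest bag has 4 vertices, so the width is 3.

Yes; width 3.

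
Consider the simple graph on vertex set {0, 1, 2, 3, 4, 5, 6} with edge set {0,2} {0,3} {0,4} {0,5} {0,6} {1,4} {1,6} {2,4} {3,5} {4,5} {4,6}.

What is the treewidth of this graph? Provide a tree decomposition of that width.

The largest bag has 3 vertices, giving width 2; this decomposition certifies tw(G) ≤ 2. Conversely, {0, 3, 5} is a clique of size 3, and the vertices of any clique must share a bag in every tree decomposition; so some bag has ≥ 3 vertices and tw(G) ≥ 2. Hence tw(G) = 2 exactly.

Treewidth 2.
One such decomposition:
Bags: B1 = {0, 4, 6}  B2 = {0, 2, 4}  B3 = {0, 4, 5}  B4 = {1, 4, 6}  B5 = {0, 3, 5}
Tree: B1–B2, B2–B3, B1–B4, B3–B5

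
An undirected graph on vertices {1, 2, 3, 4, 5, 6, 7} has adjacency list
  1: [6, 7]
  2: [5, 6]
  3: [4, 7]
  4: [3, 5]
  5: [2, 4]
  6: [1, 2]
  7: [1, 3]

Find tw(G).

A width-2 tree decomposition is:
Bags: B1 = {1, 2, 6}  B2 = {1, 2, 7}  B3 = {2, 3, 7}  B4 = {2, 3, 4}  B5 = {2, 4, 5}
Tree: B1–B2, B2–B3, B3–B4, B4–B5
The largest bag has 3 vertices, giving width 2; this decomposition certifies tw(G) ≤ 2. Since 2–6–1–7–3–4–5–2 is a cycle in G, G is not acyclic. Forests are exactly the graphs of treewidth ≤ 1, so tw(G) ≥ 2. The upper and lower bounds meet at 2, so that is the treewidth.

2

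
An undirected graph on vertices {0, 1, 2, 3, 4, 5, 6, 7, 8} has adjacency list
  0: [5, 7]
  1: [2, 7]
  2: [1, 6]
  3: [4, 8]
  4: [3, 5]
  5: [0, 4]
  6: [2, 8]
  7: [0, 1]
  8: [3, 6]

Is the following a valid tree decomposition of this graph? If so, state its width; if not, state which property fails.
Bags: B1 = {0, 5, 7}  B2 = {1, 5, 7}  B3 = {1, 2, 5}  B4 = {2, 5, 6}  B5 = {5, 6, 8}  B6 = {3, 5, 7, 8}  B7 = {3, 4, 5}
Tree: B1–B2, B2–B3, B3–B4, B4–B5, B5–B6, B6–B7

No — bags containing vertex 7 are not connected in the tree.

A tree decomposition must satisfy three properties: every vertex lies in some bag; for every edge, both endpoints lie together in some bag; and for every vertex, the bags containing it form a connected subtree. Here bags containing vertex 7 are not connected in the tree, so the decomposition is invalid.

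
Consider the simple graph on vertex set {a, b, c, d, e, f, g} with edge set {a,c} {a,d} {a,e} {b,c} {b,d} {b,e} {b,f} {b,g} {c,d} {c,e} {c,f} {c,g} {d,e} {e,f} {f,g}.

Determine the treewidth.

A width-3 tree decomposition is:
Bags: B1 = {b, c, d, e}  B2 = {b, c, e, f}  B3 = {a, c, d, e}  B4 = {b, c, f, g}
Tree: B1–B2, B1–B3, B2–B4
Every bag has size at most 4, so the width is 4 − 1 = 3 and tw(G) ≤ 3. Conversely, {a, c, d, e} is a clique of size 4, and the vertices of any clique must share a bag in every tree decomposition; so some bag has ≥ 4 vertices and tw(G) ≥ 3. Combining the bounds, tw(G) = 3.

3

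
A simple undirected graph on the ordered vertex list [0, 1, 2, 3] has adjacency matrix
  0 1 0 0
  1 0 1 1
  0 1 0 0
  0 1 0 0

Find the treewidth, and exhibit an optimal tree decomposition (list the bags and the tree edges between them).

The largest bag has 2 vertices, giving width 1; this decomposition certifies tw(G) ≤ 1. Any graph with an edge has treewidth ≥ 1, and G has the edge 1–2. The upper and lower bounds meet at 1, so that is the treewidth.

Treewidth 1.
One such decomposition:
Bags: B1 = {1, 2}  B2 = {1, 3}  B3 = {0, 1}
Tree: B1–B2, B1–B3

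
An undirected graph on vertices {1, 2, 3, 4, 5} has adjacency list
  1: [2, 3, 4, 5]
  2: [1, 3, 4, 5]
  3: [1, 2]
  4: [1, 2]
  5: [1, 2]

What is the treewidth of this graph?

A width-2 tree decomposition is:
Bags: B1 = {1, 2, 5}  B2 = {1, 2, 4}  B3 = {1, 2, 3}
Tree: B1–B2, B2–B3
Every bag has size at most 3, so the width is 3 − 1 = 2 and tw(G) ≤ 2. For the lower bound, the 3 vertices {1, 2, 3} are pairwise adjacent, and any tree decomposition puts a clique entirely inside one bag — forcing width ≥ 2. Therefore the treewidth is 2.

2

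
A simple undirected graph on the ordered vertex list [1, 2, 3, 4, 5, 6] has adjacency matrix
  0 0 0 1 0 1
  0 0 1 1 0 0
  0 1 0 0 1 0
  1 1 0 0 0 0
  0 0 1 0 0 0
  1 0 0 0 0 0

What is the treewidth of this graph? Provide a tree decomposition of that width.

Every bag has size at most 2, so the width is 2 − 1 = 1 and tw(G) ≤ 1. Any graph with an edge has treewidth ≥ 1, and G has the edge 4–2. The upper and lower bounds meet at 1, so that is the treewidth.

Treewidth 1.
One optimal decomposition is:
Bags: B1 = {2, 4}  B2 = {1, 4}  B3 = {2, 3}  B4 = {1, 6}  B5 = {3, 5}
Tree: B1–B2, B1–B3, B2–B4, B3–B5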